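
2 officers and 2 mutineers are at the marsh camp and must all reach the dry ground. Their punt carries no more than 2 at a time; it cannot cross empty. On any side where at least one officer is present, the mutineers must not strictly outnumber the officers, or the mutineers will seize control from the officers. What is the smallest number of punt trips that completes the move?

5

Counting alone: each trip to the dry ground takes at most 2 across and each return brings at least 1 back, so after t trips out (and t−1 returns) at most 2t − (t−1) of the 4 are across; that first reaches 4 at t = 3, so at least 5 crossings are needed.
The plan below uses exactly 5 crossings, so it is optimal:
1. 2 mutineers → the dry ground.  (the marsh camp: 2O 0M; the dry ground: 0O 2M)
2. 1 mutineer ← the marsh camp.  (the marsh camp: 2O 1M; the dry ground: 0O 1M)
3. 2 officers → the dry ground.  (the marsh camp: 0O 1M; the dry ground: 2O 1M)
4. 1 mutineer ← the marsh camp.  (the marsh camp: 0O 2M; the dry ground: 2O 0M)
5. 2 mutineers → the dry ground.  (the marsh camp: 0O 0M; the dry ground: 2O 2M)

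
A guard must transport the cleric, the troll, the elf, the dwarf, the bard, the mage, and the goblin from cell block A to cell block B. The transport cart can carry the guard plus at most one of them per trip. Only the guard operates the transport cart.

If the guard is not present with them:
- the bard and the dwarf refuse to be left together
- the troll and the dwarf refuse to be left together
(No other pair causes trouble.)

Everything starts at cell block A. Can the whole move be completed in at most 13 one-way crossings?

No

Counting alone: the guard can take at most 1 across per trip to cell block B, so moving all 7 needs at least 7 loaded trips out, with a return between consecutive ones — at least 13 crossings.
The safety rule pushes this higher. Following every safe sequence of crossings, the most of the 7 that can be at cell block B as the transport cart arrives there on crossing 13 is 6 — never all 7.
So the move cannot be finished within 13 crossings. (The shortest complete plan takes 15:)
1. Guard goes to cell block B with the dwarf.  [cell block A: the bard, the cleric, the elf, the goblin, the mage, the troll | cell block B: the dwarf]
2. Guard goes back to cell block A alone.  [cell block A: the bard, the cleric, the elf, the goblin, the mage, the troll | cell block B: the dwarf]
3. Guard goes to cell block B with the cleric.  [cell block A: the bard, the elf, the goblin, the mage, the troll | cell block B: the cleric, the dwarf]
4. Guard goes back to cell block A alone.  [cell block A: the bard, the elf, the goblin, the mage, the troll | cell block B: the cleric, the dwarf]
5. Guard goes to cell block B with the troll.  [cell block A: the bard, the elf, the goblin, the mage | cell block B: the cleric, the dwarf, the troll]
6. Guard goes back to cell block A with the dwarf.  [cell block A: the bard, the dwarf, the elf, the goblin, the mage | cell block B: the cleric, the troll]
7. Guard goes to cell block B with the bard.  [cell block A: the dwarf, the elf, the goblin, the mage | cell block B: the bard, the cleric, the troll]
8. Guard goes back to cell block A alone.  [cell block A: the dwarf, the elf, the goblin, the mage | cell block B: the bard, the cleric, the troll]
9. Guard goes to cell block B with the elf.  [cell block A: the dwarf, the goblin, the mage | cell block B: the bard, the cleric, the elf, the troll]
10. Guard goes back to cell block A alone.  [cell block A: the dwarf, the goblin, the mage | cell block B: the bard, the cleric, the elf, the troll]
11. Guard goes to cell block B with the mage.  [cell block A: the dwarf, the goblin | cell block B: the bard, the cleric, the elf, the mage, the troll]
12. Guard goes back to cell block A alone.  [cell block A: the dwarf, the goblin | cell block B: the bard, the cleric, the elf, the mage, the troll]
13. Guard goes to cell block B with the goblin.  [cell block A: the dwarf | cell block B: the bard, the cleric, the elf, the goblin, the mage, the troll]
14. Guard goes back to cell block A alone.  [cell block A: the dwarf | cell block B: the bard, the cleric, the elf, the goblin, the mage, the troll]
15. Guard goes to cell block B with the dwarf.  [cell block A: — | cell block B: the bard, the cleric, the dwarf, the elf, the goblin, the mage, the troll]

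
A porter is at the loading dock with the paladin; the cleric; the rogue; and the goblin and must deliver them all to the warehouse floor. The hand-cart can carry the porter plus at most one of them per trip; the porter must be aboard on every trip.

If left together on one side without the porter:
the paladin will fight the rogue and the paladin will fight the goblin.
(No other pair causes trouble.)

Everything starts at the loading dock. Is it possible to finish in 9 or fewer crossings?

Yes

Yes — this plan uses 9 crossings (≤ 9):
1. Porter goes to the warehouse floor with the paladin.  [the loading dock: the cleric, the goblin, the rogue | the warehouse floor: the paladin]
2. Porter goes back to the loading dock alone.  [the loading dock: the cleric, the goblin, the rogue | the warehouse floor: the paladin]
3. Porter goes to the warehouse floor with the cleric.  [the loading dock: the goblin, the rogue | the warehouse floor: the cleric, the paladin]
4. Porter goes back to the loading dock alone.  [the loading dock: the goblin, the rogue | the warehouse floor: the cleric, the paladin]
5. Porter goes to the warehouse floor with the rogue.  [the loading dock: the goblin | the warehouse floor: the cleric, the paladin, the rogue]
6. Porter goes back to the loading dock with the paladin.  [the loading dock: the goblin, the paladin | the warehouse floor: the cleric, the rogue]
7. Porter goes to the warehouse floor with the goblin.  [the loading dock: the paladin | the warehouse floor: the cleric, the goblin, the rogue]
8. Porter goes back to the loading dock alone.  [the loading dock: the paladin | the warehouse floor: the cleric, the goblin, the rogue]
9. Porter goes to the warehouse floor with the paladin.  [the loading dock: — | the warehouse floor: the cleric, the goblin, the paladin, the rogue]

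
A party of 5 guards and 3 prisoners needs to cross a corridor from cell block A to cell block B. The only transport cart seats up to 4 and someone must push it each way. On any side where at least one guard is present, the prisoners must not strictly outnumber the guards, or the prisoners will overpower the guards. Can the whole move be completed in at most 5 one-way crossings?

Yes — this plan uses 5 crossings (≤ 5):
1. 2 prisoners → cell block B.  (cell block A: 5G 1P; cell block B: 0G 2P)
2. 1 prisoner ← cell block A.  (cell block A: 5G 2P; cell block B: 0G 1P)
3. 3 guards and 1 prisoner → cell block B.  (cell block A: 2G 1P; cell block B: 3G 2P)
4. 1 prisoner ← cell block A.  (cell block A: 2G 2P; cell block B: 3G 1P)
5. 2 guards and 2 prisoners → cell block B.  (cell block A: 0G 0P; cell block B: 5G 3P)

Yes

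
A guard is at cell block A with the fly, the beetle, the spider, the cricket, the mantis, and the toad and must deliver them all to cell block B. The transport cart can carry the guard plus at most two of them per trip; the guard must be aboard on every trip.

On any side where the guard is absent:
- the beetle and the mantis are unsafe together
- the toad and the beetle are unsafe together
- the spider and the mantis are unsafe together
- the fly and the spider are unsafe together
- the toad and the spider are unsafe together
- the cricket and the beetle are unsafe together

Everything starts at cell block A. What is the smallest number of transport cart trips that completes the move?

Counting alone: the guard can take at most 2 across per trip to cell block B, so moving all 6 needs at least 3 loaded trips out, with a return between consecutive ones — at least 5 crossings.
The safety rule pushes this higher. Following every safe sequence of crossings, the most of the 6 that can be at cell block B as the transport cart arrives there on crossing 5 is 4 — never all 6.
So no plan with fewer than 7 crossings exists, and this one achieves 7:
1. Guard goes to cell block B with the beetle and the spider.  [cell block A: the cricket, the fly, the mantis, the toad | cell block B: the beetle, the spider]
2. Guard goes back to cell block A alone.  [cell block A: the cricket, the fly, the mantis, the toad | cell block B: the beetle, the spider]
3. Guard goes to cell block B with the cricket and the fly.  [cell block A: the mantis, the toad | cell block B: the beetle, the cricket, the fly, the spider]
4. Guard goes back to cell block A with the beetle and the spider.  [cell block A: the beetle, the mantis, the spider, the toad | cell block B: the cricket, the fly]
5. Guard goes to cell block B with the mantis and the toad.  [cell block A: the beetle, the spider | cell block B: the cricket, the fly, the mantis, the toad]
6. Guard goes back to cell block A alone.  [cell block A: the beetle, the spider | cell block B: the cricket, the fly, the mantis, the toad]
7. Guard goes to cell block B with the beetle and the spider.  [cell block A: — | cell block B: the beetle, the cricket, the fly, the mantis, the spider, the toad]

7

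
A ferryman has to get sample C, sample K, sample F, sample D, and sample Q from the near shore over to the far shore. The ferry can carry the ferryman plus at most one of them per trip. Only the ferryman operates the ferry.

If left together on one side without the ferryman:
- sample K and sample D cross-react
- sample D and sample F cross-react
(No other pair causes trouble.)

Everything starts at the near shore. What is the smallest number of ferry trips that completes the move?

Counting alone: the ferryman can take at most 1 across per trip to the far shore, so moving all 5 needs at least 5 loaded trips out, with a return between consecutive ones — at least 9 crossings.
The safety rule pushes this higher. Following every safe sequence of crossings, the most of the 5 that can be at the far shore as the ferry arrives there on crossing 9 is 4 — never all 5.
So no plan with fewer than 11 crossings exists, and this one achieves 11:
1. Ferryman goes to the far shore with sample D.  [the near shore: sample C, sample F, sample K, sample Q | the far shore: sample D]
2. Ferryman goes back to the near shore alone.  [the near shore: sample C, sample F, sample K, sample Q | the far shore: sample D]
3. Ferryman goes to the far shore with sample C.  [the near shore: sample F, sample K, sample Q | the far shore: sample C, sample D]
4. Ferryman goes back to the near shore alone.  [the near shore: sample F, sample K, sample Q | the far shore: sample C, sample D]
5. Ferryman goes to the far shore with sample K.  [the near shore: sample F, sample Q | the far shore: sample C, sample D, sample K]
6. Ferryman goes back to the near shore with sample D.  [the near shore: sample D, sample F, sample Q | the far shore: sample C, sample K]
7. Ferryman goes to the far shore with sample F.  [the near shore: sample D, sample Q | the far shore: sample C, sample F, sample K]
8. Ferryman goes back to the near shore alone.  [the near shore: sample D, sample Q | the far shore: sample C, sample F, sample K]
9. Ferryman goes to the far shore with sample Q.  [the near shore: sample D | the far shore: sample C, sample F, sample K, sample Q]
10. Ferryman goes back to the near shore alone.  [the near shore: sample D | the far shore: sample C, sample F, sample K, sample Q]
11. Ferryman goes to the far shore with sample D.  [the near shore: — | the far shore: sample C, sample D, sample F, sample K, sample Q]

11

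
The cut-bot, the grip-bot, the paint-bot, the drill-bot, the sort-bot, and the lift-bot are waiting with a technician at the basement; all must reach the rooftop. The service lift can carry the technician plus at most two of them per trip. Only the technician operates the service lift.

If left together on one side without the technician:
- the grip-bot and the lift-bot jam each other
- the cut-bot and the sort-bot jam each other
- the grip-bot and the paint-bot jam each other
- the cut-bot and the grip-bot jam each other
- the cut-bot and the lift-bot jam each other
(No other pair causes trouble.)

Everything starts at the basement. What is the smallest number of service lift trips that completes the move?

9

Counting alone: the technician can take at most 2 across per trip to the rooftop, so moving all 6 needs at least 3 loaded trips out, with a return between consecutive ones — at least 5 crossings.
The safety rule pushes this higher. Following every safe sequence of crossings, the most of the 6 that can be at the rooftop as the service lift arrives there on crossings 5, 7 is 4, 5 respectively — never all 6.
So no plan with fewer than 9 crossings exists, and this one achieves 9:
1. Technician goes to the rooftop with the cut-bot and the grip-bot.  [the basement: the drill-bot, the lift-bot, the paint-bot, the sort-bot | the rooftop: the cut-bot, the grip-bot]
2. Technician goes back to the basement with the cut-bot.  [the basement: the cut-bot, the drill-bot, the lift-bot, the paint-bot, the sort-bot | the rooftop: the grip-bot]
3. Technician goes to the rooftop with the cut-bot and the paint-bot.  [the basement: the drill-bot, the lift-bot, the sort-bot | the rooftop: the cut-bot, the grip-bot, the paint-bot]
4. Technician goes back to the basement with the grip-bot.  [the basement: the drill-bot, the grip-bot, the lift-bot, the sort-bot | the rooftop: the cut-bot, the paint-bot]
5. Technician goes to the rooftop with the drill-bot and the grip-bot.  [the basement: the lift-bot, the sort-bot | the rooftop: the cut-bot, the drill-bot, the grip-bot, the paint-bot]
6. Technician goes back to the basement with the grip-bot.  [the basement: the grip-bot, the lift-bot, the sort-bot | the rooftop: the cut-bot, the drill-bot, the paint-bot]
7. Technician goes to the rooftop with the lift-bot and the sort-bot.  [the basement: the grip-bot | the rooftop: the cut-bot, the drill-bot, the lift-bot, the paint-bot, the sort-bot]
8. Technician goes back to the basement with the cut-bot.  [the basement: the cut-bot, the grip-bot | the rooftop: the drill-bot, the lift-bot, the paint-bot, the sort-bot]
9. Technician goes to the rooftop with the cut-bot and the grip-bot.  [the basement: — | the rooftop: the cut-bot, the drill-bot, the grip-bot, the lift-bot, the paint-bot, the sort-bot]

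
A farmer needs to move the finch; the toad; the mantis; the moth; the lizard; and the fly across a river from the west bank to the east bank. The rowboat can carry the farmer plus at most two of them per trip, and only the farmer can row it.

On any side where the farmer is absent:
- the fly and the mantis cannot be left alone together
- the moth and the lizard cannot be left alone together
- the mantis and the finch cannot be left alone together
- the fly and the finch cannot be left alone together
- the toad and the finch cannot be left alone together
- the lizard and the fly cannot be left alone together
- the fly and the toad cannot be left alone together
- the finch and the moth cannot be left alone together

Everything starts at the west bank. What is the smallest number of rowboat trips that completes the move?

impossible

Whatever the first load, the items left behind include a forbidden pair without the farmer. No opening move is safe, so no plan exists.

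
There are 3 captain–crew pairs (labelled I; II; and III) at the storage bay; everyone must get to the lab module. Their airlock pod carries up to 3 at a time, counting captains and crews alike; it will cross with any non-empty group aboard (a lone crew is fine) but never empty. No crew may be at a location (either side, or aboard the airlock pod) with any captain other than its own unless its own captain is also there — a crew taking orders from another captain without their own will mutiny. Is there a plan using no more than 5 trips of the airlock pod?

Yes — this plan uses 5 crossings (≤ 5):
1. captain I and crew I cross → the lab module.
2. captain I crosses ← the storage bay.
3. captain I, captain II, and captain III cross → the lab module.
4. crew I crosses ← the storage bay.
5. crew I, crew II, and crew III cross → the lab module.

Yes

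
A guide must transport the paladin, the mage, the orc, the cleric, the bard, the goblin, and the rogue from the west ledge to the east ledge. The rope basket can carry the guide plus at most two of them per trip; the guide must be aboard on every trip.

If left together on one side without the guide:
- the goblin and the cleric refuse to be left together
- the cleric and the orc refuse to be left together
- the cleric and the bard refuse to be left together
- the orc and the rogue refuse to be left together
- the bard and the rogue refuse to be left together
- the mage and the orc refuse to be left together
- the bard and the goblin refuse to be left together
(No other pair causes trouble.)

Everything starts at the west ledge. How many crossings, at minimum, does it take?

impossible

Whatever the first load, the items left behind include a forbidden pair without the guide. No opening move is safe, so no plan exists.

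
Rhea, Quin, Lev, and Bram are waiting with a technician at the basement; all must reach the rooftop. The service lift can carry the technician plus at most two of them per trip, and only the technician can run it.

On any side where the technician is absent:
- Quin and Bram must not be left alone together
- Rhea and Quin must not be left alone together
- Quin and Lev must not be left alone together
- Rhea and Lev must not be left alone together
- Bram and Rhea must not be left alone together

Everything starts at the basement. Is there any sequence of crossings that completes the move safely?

Yes

1. Technician goes to the rooftop with Quin and Rhea.  [the basement: Bram, Lev | the rooftop: Quin, Rhea]
2. Technician goes back to the basement with Rhea.  [the basement: Bram, Lev, Rhea | the rooftop: Quin]
3. Technician goes to the rooftop with Bram and Lev.  [the basement: Rhea | the rooftop: Bram, Lev, Quin]
4. Technician goes back to the basement with Quin.  [the basement: Quin, Rhea | the rooftop: Bram, Lev]
5. Technician goes to the rooftop with Quin and Rhea.  [the basement: — | the rooftop: Bram, Lev, Quin, Rhea]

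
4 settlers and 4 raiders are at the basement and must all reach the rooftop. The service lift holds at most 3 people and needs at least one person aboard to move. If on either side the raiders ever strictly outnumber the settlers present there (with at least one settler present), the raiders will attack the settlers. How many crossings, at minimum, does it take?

9

Counting alone: each trip to the rooftop takes at most 3 across and each return brings at least 1 back, so after t trips out (and t−1 returns) at most 3t − (t−1) of the 8 are across; that first reaches 8 at t = 4, so at least 7 crossings are needed.
The safety rule pushes this higher. Following every safe sequence of crossings, the most of the 8 that can be at the rooftop as the service lift arrives there on crossing 7 is 7 — never all 8.
So no plan with fewer than 9 crossings exists, and this one achieves 9:
1. 2 raiders → the rooftop.  (the basement: 4S 2R; the rooftop: 0S 2R)
2. 1 raider ← the basement.  (the basement: 4S 3R; the rooftop: 0S 1R)
3. 3 raiders → the rooftop.  (the basement: 4S 0R; the rooftop: 0S 4R)
4. 1 raider ← the basement.  (the basement: 4S 1R; the rooftop: 0S 3R)
5. 3 settlers → the rooftop.  (the basement: 1S 1R; the rooftop: 3S 3R)
6. 1 settler and 1 raider ← the basement.  (the basement: 2S 2R; the rooftop: 2S 2R)
7. 2 settlers → the rooftop.  (the basement: 0S 2R; the rooftop: 4S 2R)
8. 1 raider ← the basement.  (the basement: 0S 3R; the rooftop: 4S 1R)
9. 3 raiders → the rooftop.  (the basement: 0S 0R; the rooftop: 4S 4R)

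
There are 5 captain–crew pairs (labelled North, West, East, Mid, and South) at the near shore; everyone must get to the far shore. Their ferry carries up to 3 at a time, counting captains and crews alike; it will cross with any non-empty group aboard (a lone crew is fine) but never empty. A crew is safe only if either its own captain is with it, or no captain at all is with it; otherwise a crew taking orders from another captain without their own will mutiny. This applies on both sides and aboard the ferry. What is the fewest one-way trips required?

11

Counting alone: each trip to the far shore takes at most 3 across and each return brings at least 1 back, so after t trips out (and t−1 returns) at most 3t − (t−1) of the 10 are across; that first reaches 10 at t = 5, so at least 9 crossings are needed.
The safety rule pushes this higher. Following every safe sequence of crossings, the most of the 10 that can be at the far shore as the ferry arrives there on crossing 9 is 9 — never all 10.
So no plan with fewer than 11 crossings exists, and this one achieves 11:
1. captain North and crew North cross → the far shore.
2. captain North crosses ← the near shore.
3. crew East, crew Mid, and crew West cross → the far shore.
4. crew North crosses ← the near shore.
5. captain East, captain Mid, and captain West cross → the far shore.
6. captain West and crew West cross ← the near shore.
7. captain North, captain South, and captain West cross → the far shore.
8. crew East crosses ← the near shore.
9. crew North and crew West cross → the far shore.
10. crew North crosses ← the near shore.
11. crew East, crew North, and crew South cross → the far shore.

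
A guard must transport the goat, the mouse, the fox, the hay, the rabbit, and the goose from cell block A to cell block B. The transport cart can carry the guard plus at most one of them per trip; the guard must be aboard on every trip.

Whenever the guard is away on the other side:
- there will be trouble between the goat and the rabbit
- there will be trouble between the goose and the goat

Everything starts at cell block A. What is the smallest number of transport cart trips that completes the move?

Counting alone: the guard can take at most 1 across per trip to cell block B, so moving all 6 needs at least 6 loaded trips out, with a return between consecutive ones — at least 11 crossings.
The safety rule pushes this higher. Following every safe sequence of crossings, the most of the 6 that can be at cell block B as the transport cart arrives there on crossing 11 is 5 — never all 6.
So no plan with fewer than 13 crossings exists, and this one achieves 13:
1. Guard goes to cell block B with the goat.
2. Guard goes back to cell block A alone.
3. Guard goes to cell block B with the mouse.
4. Guard goes back to cell block A alone.
5. Guard goes to cell block B with the fox.
6. Guard goes back to cell block A alone.
7. Guard goes to cell block B with the hay.
8. Guard goes back to cell block A alone.
9. Guard goes to cell block B with the rabbit.
10. Guard goes back to cell block A with the goat.
11. Guard goes to cell block B with the goose.
12. Guard goes back to cell block A alone.
13. Guard goes to cell block B with the goat.

13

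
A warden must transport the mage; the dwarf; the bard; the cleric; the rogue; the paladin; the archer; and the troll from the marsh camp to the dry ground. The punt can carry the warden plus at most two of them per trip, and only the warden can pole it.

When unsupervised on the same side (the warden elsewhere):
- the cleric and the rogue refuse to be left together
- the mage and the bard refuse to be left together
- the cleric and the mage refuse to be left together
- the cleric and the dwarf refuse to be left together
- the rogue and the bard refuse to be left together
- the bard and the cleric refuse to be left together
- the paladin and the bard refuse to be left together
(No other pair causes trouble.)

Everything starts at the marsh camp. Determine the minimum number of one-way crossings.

Counting alone: the warden can take at most 2 across per trip to the dry ground, so moving all 8 needs at least 4 loaded trips out, with a return between consecutive ones — at least 7 crossings.
The safety rule pushes this higher. Following every safe sequence of crossings, the most of the 8 that can be at the dry ground as the punt arrives there on crossings 7, 9, 11 is 5, 6, 7 respectively — never all 8.
So no plan with fewer than 13 crossings exists, and this one achieves 13:
1. Warden goes to the dry ground with the bard and the cleric.
2. Warden goes back to the marsh camp with the bard.
3. Warden goes to the dry ground with the bard and the dwarf.
4. Warden goes back to the marsh camp with the cleric.
5. Warden goes to the dry ground with the mage and the rogue.
6. Warden goes back to the marsh camp with the bard.
7. Warden goes to the dry ground with the bard and the paladin.
8. Warden goes back to the marsh camp with the bard.
9. Warden goes to the dry ground with the archer and the bard.
10. Warden goes back to the marsh camp with the bard.
11. Warden goes to the dry ground with the bard and the troll.
12. Warden goes back to the marsh camp with the bard.
13. Warden goes to the dry ground with the bard and the cleric.

13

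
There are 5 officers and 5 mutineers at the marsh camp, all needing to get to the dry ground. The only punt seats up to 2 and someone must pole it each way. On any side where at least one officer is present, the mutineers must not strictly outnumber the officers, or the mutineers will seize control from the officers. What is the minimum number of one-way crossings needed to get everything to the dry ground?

impossible

Following every safe sequence of crossings from the start, the most of the 10 that can be at the dry ground as the punt arrives there on crossings 1, 3, 5, 7 is 2, 3, 4, 5 respectively; the best ever achieved is 5 of 10.
From crossing 9 on, no configuration arises that was not already reachable earlier: only 13 distinct safe configurations (who is on which side, and where the punt is) can ever be reached, none of them has everyone across, and every continuation just revisits them. They are: 0 officers + 0 mutineers across (punt back at the start); 0 officers + 1 mutineer across (punt there); 0 officers + 1 mutineer across (punt back at the start); 0 officers + 2 mutineers across (punt there); 0 officers + 2 mutineers across (punt back at the start); 0 officers + 3 mutineers across (punt there); 0 officers + 3 mutineers across (punt back at the start); 0 officers + 4 mutineers across (punt there); 0 officers + 4 mutineers across (punt back at the start); 0 officers + 5 mutineers across (punt there); 1 officer + 1 mutineer across (punt there); 1 officer + 1 mutineer across (punt back at the start); 2 officers + 2 mutineers across (punt there). So no valid plan exists.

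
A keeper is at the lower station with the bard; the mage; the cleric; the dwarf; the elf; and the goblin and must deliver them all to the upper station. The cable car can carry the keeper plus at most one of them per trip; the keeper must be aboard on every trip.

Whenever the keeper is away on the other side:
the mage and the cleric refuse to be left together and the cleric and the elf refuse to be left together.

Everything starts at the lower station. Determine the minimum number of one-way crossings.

13

Counting alone: the keeper can take at most 1 across per trip to the upper station, so moving all 6 needs at least 6 loaded trips out, with a return between consecutive ones — at least 11 crossings.
The safety rule pushes this higher. Following every safe sequence of crossings, the most of the 6 that can be at the upper station as the cable car arrives there on crossing 11 is 5 — never all 6.
So no plan with fewer than 13 crossings exists, and this one achieves 13:
1. Keeper goes to the upper station with the cleric.  [the lower station: the bard, the dwarf, the elf, the goblin, the mage | the upper station: the cleric]
2. Keeper goes back to the lower station alone.  [the lower station: the bard, the dwarf, the elf, the goblin, the mage | the upper station: the cleric]
3. Keeper goes to the upper station with the bard.  [the lower station: the dwarf, the elf, the goblin, the mage | the upper station: the bard, the cleric]
4. Keeper goes back to the lower station alone.  [the lower station: the dwarf, the elf, the goblin, the mage | the upper station: the bard, the cleric]
5. Keeper goes to the upper station with the mage.  [the lower station: the dwarf, the elf, the goblin | the upper station: the bard, the cleric, the mage]
6. Keeper goes back to the lower station with the cleric.  [the lower station: the cleric, the dwarf, the elf, the goblin | the upper station: the bard, the mage]
7. Keeper goes to the upper station with the elf.  [the lower station: the cleric, the dwarf, the goblin | the upper station: the bard, the elf, the mage]
8. Keeper goes back to the lower station alone.  [the lower station: the cleric, the dwarf, the goblin | the upper station: the bard, the elf, the mage]
9. Keeper goes to the upper station with the dwarf.  [the lower station: the cleric, the goblin | the upper station: the bard, the dwarf, the elf, the mage]
10. Keeper goes back to the lower station alone.  [the lower station: the cleric, the goblin | the upper station: the bard, the dwarf, the elf, the mage]
11. Keeper goes to the upper station with the goblin.  [the lower station: the cleric | the upper station: the bard, the dwarf, the elf, the goblin, the mage]
12. Keeper goes back to the lower station alone.  [the lower station: the cleric | the upper station: the bard, the dwarf, the elf, the goblin, the mage]
13. Keeper goes to the upper station with the cleric.  [the lower station: — | the upper station: the bard, the cleric, the dwarf, the elf, the goblin, the mage]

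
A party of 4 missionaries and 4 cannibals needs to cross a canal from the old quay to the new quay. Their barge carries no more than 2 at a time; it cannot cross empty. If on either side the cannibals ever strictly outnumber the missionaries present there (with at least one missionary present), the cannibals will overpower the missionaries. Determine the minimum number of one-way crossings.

Following every safe sequence of crossings from the start, the most of the 8 that can be at the new quay as the barge arrives there on crossings 1, 3, 5 is 2, 3, 4 respectively; the best ever achieved is 4 of 8.
From crossing 7 on, no configuration arises that was not already reachable earlier: only 11 distinct safe configurations (who is on which side, and where the barge is) can ever be reached, none of them has everyone across, and every continuation just revisits them. They are: 0 missionaries + 0 cannibals across (barge back at the start); 0 missionaries + 1 cannibal across (barge there); 0 missionaries + 1 cannibal across (barge back at the start); 0 missionaries + 2 cannibals across (barge there); 0 missionaries + 2 cannibals across (barge back at the start); 0 missionaries + 3 cannibals across (barge there); 0 missionaries + 3 cannibals across (barge back at the start); 0 missionaries + 4 cannibals across (barge there); 1 missionary + 1 cannibal across (barge there); 1 missionary + 1 cannibal across (barge back at the start); 2 missionaries + 2 cannibals across (barge there). So no valid plan exists.

impossible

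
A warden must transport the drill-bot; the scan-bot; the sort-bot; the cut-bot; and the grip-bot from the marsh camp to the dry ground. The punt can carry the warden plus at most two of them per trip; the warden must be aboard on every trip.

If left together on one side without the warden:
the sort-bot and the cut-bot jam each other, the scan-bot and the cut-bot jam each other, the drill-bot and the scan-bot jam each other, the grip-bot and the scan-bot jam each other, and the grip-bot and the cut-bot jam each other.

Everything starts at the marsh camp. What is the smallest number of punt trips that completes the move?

7

Counting alone: the warden can take at most 2 across per trip to the dry ground, so moving all 5 needs at least 3 loaded trips out, with a return between consecutive ones — at least 5 crossings.
The safety rule pushes this higher. Following every safe sequence of crossings, the most of the 5 that can be at the dry ground as the punt arrives there on crossing 5 is 4 — never all 5.
So no plan with fewer than 7 crossings exists, and this one achieves 7:
1. Warden goes to the dry ground with the cut-bot and the scan-bot.  [the marsh camp: the drill-bot, the grip-bot, the sort-bot | the dry ground: the cut-bot, the scan-bot]
2. Warden goes back to the marsh camp with the scan-bot.  [the marsh camp: the drill-bot, the grip-bot, the scan-bot, the sort-bot | the dry ground: the cut-bot]
3. Warden goes to the dry ground with the drill-bot and the scan-bot.  [the marsh camp: the grip-bot, the sort-bot | the dry ground: the cut-bot, the drill-bot, the scan-bot]
4. Warden goes back to the marsh camp with the scan-bot.  [the marsh camp: the grip-bot, the scan-bot, the sort-bot | the dry ground: the cut-bot, the drill-bot]
5. Warden goes to the dry ground with the grip-bot and the sort-bot.  [the marsh camp: the scan-bot | the dry ground: the cut-bot, the drill-bot, the grip-bot, the sort-bot]
6. Warden goes back to the marsh camp with the cut-bot.  [the marsh camp: the cut-bot, the scan-bot | the dry ground: the drill-bot, the grip-bot, the sort-bot]
7. Warden goes to the dry ground with the cut-bot and the scan-bot.  [the marsh camp: — | the dry ground: the cut-bot, the drill-bot, the grip-bot, the scan-bot, the sort-bot]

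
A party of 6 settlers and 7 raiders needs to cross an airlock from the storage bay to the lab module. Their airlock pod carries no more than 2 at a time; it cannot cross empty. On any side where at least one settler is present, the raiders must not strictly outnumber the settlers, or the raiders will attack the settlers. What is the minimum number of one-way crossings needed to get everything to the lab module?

impossible

The raiders already outnumber the settlers at the storage bay before anyone moves, so the starting position itself is disallowed.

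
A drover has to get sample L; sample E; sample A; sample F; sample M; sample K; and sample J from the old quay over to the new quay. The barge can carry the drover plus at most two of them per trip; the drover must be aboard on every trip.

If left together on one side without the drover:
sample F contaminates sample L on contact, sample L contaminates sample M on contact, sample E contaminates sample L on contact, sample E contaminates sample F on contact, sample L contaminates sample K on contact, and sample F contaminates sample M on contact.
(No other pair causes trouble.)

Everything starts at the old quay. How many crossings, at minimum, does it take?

11

Counting alone: the drover can take at most 2 across per trip to the new quay, so moving all 7 needs at least 4 loaded trips out, with a return between consecutive ones — at least 7 crossings.
The safety rule pushes this higher. Following every safe sequence of crossings, the most of the 7 that can be at the new quay as the barge arrives there on crossings 7, 9 is 5, 6 respectively — never all 7.
So no plan with fewer than 11 crossings exists, and this one achieves 11:
1. Drover goes to the new quay with sample F and sample L.  [the old quay: sample A, sample E, sample J, sample K, sample M | the new quay: sample F, sample L]
2. Drover goes back to the old quay with sample L.  [the old quay: sample A, sample E, sample J, sample K, sample L, sample M | the new quay: sample F]
3. Drover goes to the new quay with sample A and sample L.  [the old quay: sample E, sample J, sample K, sample M | the new quay: sample A, sample F, sample L]
4. Drover goes back to the old quay with sample L.  [the old quay: sample E, sample J, sample K, sample L, sample M | the new quay: sample A, sample F]
5. Drover goes to the new quay with sample K and sample L.  [the old quay: sample E, sample J, sample M | the new quay: sample A, sample F, sample K, sample L]
6. Drover goes back to the old quay with sample L.  [the old quay: sample E, sample J, sample L, sample M | the new quay: sample A, sample F, sample K]
7. Drover goes to the new quay with sample J and sample L.  [the old quay: sample E, sample M | the new quay: sample A, sample F, sample J, sample K, sample L]
8. Drover goes back to the old quay with sample L.  [the old quay: sample E, sample L, sample M | the new quay: sample A, sample F, sample J, sample K]
9. Drover goes to the new quay with sample E and sample M.  [the old quay: sample L | the new quay: sample A, sample E, sample F, sample J, sample K, sample M]
10. Drover goes back to the old quay with sample F.  [the old quay: sample F, sample L | the new quay: sample A, sample E, sample J, sample K, sample M]
11. Drover goes to the new quay with sample F and sample L.  [the old quay: — | the new quay: sample A, sample E, sample F, sample J, sample K, sample L, sample M]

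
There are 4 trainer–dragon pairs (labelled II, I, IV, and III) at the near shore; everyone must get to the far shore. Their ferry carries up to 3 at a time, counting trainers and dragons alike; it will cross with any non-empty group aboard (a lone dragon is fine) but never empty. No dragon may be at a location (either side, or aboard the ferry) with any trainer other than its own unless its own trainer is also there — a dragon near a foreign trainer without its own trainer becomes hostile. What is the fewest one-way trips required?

9

Counting alone: each trip to the far shore takes at most 3 across and each return brings at least 1 back, so after t trips out (and t−1 returns) at most 3t − (t−1) of the 8 are across; that first reaches 8 at t = 4, so at least 7 crossings are needed.
The safety rule pushes this higher. Following every safe sequence of crossings, the most of the 8 that can be at the far shore as the ferry arrives there on crossing 7 is 7 — never all 8.
So no plan with fewer than 9 crossings exists, and this one achieves 9:
1. dragon II and trainer II cross → the far shore.
2. trainer II crosses ← the near shore.
3. dragon I, trainer I, and trainer II cross → the far shore.
4. dragon II and trainer II cross ← the near shore.
5. trainer II, trainer III, and trainer IV cross → the far shore.
6. dragon I crosses ← the near shore.
7. dragon I and dragon II cross → the far shore.
8. dragon II crosses ← the near shore.
9. dragon II, dragon III, and dragon IV cross → the far shore.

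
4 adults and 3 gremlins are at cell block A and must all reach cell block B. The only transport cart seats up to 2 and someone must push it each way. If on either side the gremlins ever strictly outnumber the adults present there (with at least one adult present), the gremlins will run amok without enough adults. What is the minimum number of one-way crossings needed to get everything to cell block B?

Counting alone: each trip to cell block B takes at most 2 across and each return brings at least 1 back, so after t trips out (and t−1 returns) at most 2t − (t−1) of the 7 are across; that first reaches 7 at t = 6, so at least 11 crossings are needed.
The plan below uses exactly 11 crossings, so it is optimal:
1. 2 gremlins → cell block B.  (cell block A: 4A 1G; cell block B: 0A 2G)
2. 1 gremlin ← cell block A.  (cell block A: 4A 2G; cell block B: 0A 1G)
3. 2 gremlins → cell block B.  (cell block A: 4A 0G; cell block B: 0A 3G)
4. 1 gremlin ← cell block A.  (cell block A: 4A 1G; cell block B: 0A 2G)
5. 2 adults → cell block B.  (cell block A: 2A 1G; cell block B: 2A 2G)
6. 1 gremlin ← cell block A.  (cell block A: 2A 2G; cell block B: 2A 1G)
7. 1 adult and 1 gremlin → cell block B.  (cell block A: 1A 1G; cell block B: 3A 2G)
8. 1 adult ← cell block A.  (cell block A: 2A 1G; cell block B: 2A 2G)
9. 1 adult and 1 gremlin → cell block B.  (cell block A: 1A 0G; cell block B: 3A 3G)
10. 1 gremlin ← cell block A.  (cell block A: 1A 1G; cell block B: 3A 2G)
11. 1 adult and 1 gremlin → cell block B.  (cell block A: 0A 0G; cell block B: 4A 3G)

11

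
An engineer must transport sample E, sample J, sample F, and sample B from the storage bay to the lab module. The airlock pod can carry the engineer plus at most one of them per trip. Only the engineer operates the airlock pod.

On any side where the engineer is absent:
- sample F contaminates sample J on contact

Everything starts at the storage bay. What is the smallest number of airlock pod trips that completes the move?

Counting alone: the engineer can take at most 1 across per trip to the lab module, so moving all 4 needs at least 4 loaded trips out, with a return between consecutive ones — at least 7 crossings.
The plan below uses exactly 7 crossings, so it is optimal:
1. Engineer goes to the lab module with sample J.
2. Engineer goes back to the storage bay alone.
3. Engineer goes to the lab module with sample E.
4. Engineer goes back to the storage bay alone.
5. Engineer goes to the lab module with sample B.
6. Engineer goes back to the storage bay alone.
7. Engineer goes to the lab module with sample F.

7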